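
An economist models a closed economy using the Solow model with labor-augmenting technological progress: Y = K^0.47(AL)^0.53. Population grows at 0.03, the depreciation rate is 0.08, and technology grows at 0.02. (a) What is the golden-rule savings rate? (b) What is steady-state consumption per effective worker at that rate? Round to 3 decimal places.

(a) s_gold = 0.470; (b) c_gold ≈ 1.657

n + g + δ = 0.03 + 0.02 + 0.08 = 0.13.
For Cobb-Douglas, s_gold equals capital's share: s_gold = 0.47.
Golden rule sets MPK = n+g+δ: 0.47·k^(0.47−1) = 0.13, so k_gold = (0.47/0.13)^(1/0.53) ≈ 11.3011.
y_gold = 11.3011^0.47 ≈ 3.1258; c_gold = (1−0.47)·y_gold ≈ 1.6567.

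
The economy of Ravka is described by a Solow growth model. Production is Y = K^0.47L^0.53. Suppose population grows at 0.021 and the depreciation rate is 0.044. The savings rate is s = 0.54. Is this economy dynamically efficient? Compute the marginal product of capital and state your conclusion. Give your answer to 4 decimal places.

Break-even investment rate: n + δ = 0.021 + 0.044 = 0.065.
Steady-state k*: s·k^0.47 = 0.065·k gives k* = (0.54/0.065)^(1/0.53) ≈ 54.3086.
MPK = 0.47·54.3086^(-0.53) ≈ 0.0566.
MPK < n+δ = 0.065, so the economy is dynamically inefficient (over-saving).

dynamically inefficient; MPK ≈ 0.0566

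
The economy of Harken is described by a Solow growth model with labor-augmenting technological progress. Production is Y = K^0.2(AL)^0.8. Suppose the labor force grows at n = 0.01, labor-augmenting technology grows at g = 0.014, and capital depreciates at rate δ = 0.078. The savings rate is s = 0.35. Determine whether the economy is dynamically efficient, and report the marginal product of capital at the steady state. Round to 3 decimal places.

Capital per effective worker breaks even when investment replaces (n + g + δ)·k; here n + g + δ = 0.102.
Steady-state k*: s·k^0.2 = 0.102·k gives k* = (0.35/0.102)^(1/0.8) ≈ 4.6702.
MPK = 0.2·4.6702^(-0.8) ≈ 0.0583.
MPK < n+g+δ = 0.102, so the economy is dynamically inefficient (over-saving).

dynamically inefficient; MPK ≈ 0.058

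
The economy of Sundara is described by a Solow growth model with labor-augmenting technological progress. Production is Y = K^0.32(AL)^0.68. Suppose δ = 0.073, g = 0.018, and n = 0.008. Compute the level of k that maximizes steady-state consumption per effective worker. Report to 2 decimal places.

n + g + δ = 0.008 + 0.018 + 0.073 = 0.099.
Maximizing c = f(k) − (n+g+δ)·k gives f'(k) = n+g+δ, i.e. 0.32·k^(0.32−1) = 0.099, so k_gold = (0.32/0.099)^(1/0.68) ≈ 5.6142.

k_gold ≈ 5.61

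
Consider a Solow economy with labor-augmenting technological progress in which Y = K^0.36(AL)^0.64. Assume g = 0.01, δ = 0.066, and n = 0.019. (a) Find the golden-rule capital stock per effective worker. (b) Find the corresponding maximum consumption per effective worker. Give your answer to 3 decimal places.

Break-even investment rate: n + g + δ = 0.019 + 0.01 + 0.066 = 0.095.
Golden rule sets MPK = n+g+δ: 0.36·k^(0.36−1) = 0.095, so k_gold = (0.36/0.095)^(1/0.64) ≈ 8.0173.
y_gold = 8.0173^0.36 ≈ 2.1157; c_gold = y_gold − 0.095·k_gold ≈ 1.3540.

(a) k_gold ≈ 8.017; (b) c_gold ≈ 1.354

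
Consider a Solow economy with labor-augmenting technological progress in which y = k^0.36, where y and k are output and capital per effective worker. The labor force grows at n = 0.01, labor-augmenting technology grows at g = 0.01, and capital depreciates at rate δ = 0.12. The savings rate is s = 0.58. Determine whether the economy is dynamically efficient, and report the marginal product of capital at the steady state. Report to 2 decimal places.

dynamically inefficient; MPK ≈ 0.09

The effective depreciation rate is n + g + δ = 0.01 + 0.01 + 0.12 = 0.14.
Steady-state k*: s·k^0.36 = 0.14·k gives k* = (0.58/0.14)^(1/0.64) ≈ 9.2158.
MPK = 0.36·9.2158^(-0.64) ≈ 0.0869.
MPK < n+g+δ = 0.14, so the economy is dynamically inefficient (over-saving).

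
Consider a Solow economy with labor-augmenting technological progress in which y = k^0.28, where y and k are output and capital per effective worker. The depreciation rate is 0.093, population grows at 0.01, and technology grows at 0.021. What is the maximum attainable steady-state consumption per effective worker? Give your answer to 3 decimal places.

c_gold ≈ 0.988

Capital per effective worker breaks even when investment replaces (n + g + δ)·k; here n + g + δ = 0.124.
Maximizing c = f(k) − (n+g+δ)·k gives f'(k) = n+g+δ, i.e. 0.28·k^(0.28−1) = 0.124, so k_gold = (0.28/0.124)^(1/0.72) ≈ 3.0996.
y_gold = 3.0996^0.28 ≈ 1.3727.
c_gold = y_gold − (n+g+δ)·k_gold = 1.3727 − 0.124·3.0996 ≈ 0.9883.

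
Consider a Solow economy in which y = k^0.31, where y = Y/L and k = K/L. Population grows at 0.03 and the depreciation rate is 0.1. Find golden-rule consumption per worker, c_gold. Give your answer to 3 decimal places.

Break-even investment rate: n + δ = 0.03 + 0.1 = 0.13.
Golden rule sets MPK = n+δ: 0.31·k^(0.31−1) = 0.13, so k_gold = (0.31/0.13)^(1/0.69) ≈ 3.5236.
y_gold = 3.5236^0.31 ≈ 1.4776.
c_gold = y_gold − (n+δ)·k_gold = 1.4776 − 0.13·3.5236 ≈ 1.0196.

c_gold ≈ 1.020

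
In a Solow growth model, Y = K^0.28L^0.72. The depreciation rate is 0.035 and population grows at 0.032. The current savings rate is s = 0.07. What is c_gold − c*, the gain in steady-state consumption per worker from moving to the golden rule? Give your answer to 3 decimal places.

Δc ≈ 0.310

Break-even investment rate: n + δ = 0.032 + 0.035 = 0.067.
Current steady state (s = 0.07): k* = (0.07/0.067)^(1/0.72) ≈ 1.0627, y* = 1.0627^0.28 ≈ 1.0172, c* = (1−0.07)·1.0172 ≈ 0.9460.
Setting f'(k) = n+δ gives 0.28·k^(0.28−1) = 0.067, hence k_gold = (0.28/0.067)^(1/0.72) ≈ 7.2881.
y_gold = 7.2881^0.28 ≈ 1.7439, c_gold = y_gold − 0.067·k_gold ≈ 1.2556.
Gain: Δc = 1.2556 − 0.9460 ≈ 0.3097.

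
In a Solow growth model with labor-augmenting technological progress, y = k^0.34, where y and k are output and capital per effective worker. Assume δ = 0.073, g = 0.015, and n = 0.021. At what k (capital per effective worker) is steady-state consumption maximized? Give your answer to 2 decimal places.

n + g + δ = 0.021 + 0.015 + 0.073 = 0.109.
Golden rule sets MPK = n+g+δ: 0.34·k^(0.34−1) = 0.109, so k_gold = (0.34/0.109)^(1/0.66) ≈ 5.6049.

k_gold ≈ 5.60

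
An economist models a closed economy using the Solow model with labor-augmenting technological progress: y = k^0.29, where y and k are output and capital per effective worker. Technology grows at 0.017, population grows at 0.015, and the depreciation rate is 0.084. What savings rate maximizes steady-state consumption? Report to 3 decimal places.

s_gold = 0.290

Capital per effective worker breaks even when investment replaces (n + g + δ)·k; here n + g + δ = 0.116.
At the golden rule MPK = n+g+δ, and in any Cobb-Douglas steady state s = (n+g+δ)·k/y = MPK·k/y = capital's share 0.29.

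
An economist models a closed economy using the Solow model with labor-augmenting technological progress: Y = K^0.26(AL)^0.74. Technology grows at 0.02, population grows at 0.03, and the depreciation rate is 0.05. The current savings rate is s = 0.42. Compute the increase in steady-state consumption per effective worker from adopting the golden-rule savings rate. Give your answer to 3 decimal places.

Δc ≈ 0.075

n + g + δ = 0.03 + 0.02 + 0.05 = 0.1.
Current steady state (s = 0.42): k* = (0.42/0.1)^(1/0.74) ≈ 6.9539, y* = 6.9539^0.26 ≈ 1.6557, c* = (1−0.42)·1.6557 ≈ 0.9603.
Golden rule sets MPK = n+g+δ: 0.26·k^(0.26−1) = 0.1, so k_gold = (0.26/0.1)^(1/0.74) ≈ 3.6373.
y_gold = 3.6373^0.26 ≈ 1.3989, c_gold = y_gold − 0.1·k_gold ≈ 1.0352.
Gain: Δc = 1.0352 − 0.9603 ≈ 0.0749.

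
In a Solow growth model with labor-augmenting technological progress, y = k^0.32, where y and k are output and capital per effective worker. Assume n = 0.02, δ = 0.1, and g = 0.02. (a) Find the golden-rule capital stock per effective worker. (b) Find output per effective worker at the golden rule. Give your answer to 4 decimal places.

(a) k_gold ≈ 3.3727; (b) y_gold ≈ 1.4755

n + g + δ = 0.02 + 0.02 + 0.1 = 0.14.
Setting f'(k) = n+g+δ gives 0.32·k^(0.32−1) = 0.14, hence k_gold = (0.32/0.14)^(1/0.68) ≈ 3.3727.
y_gold = 3.3727^0.32 ≈ 1.4755.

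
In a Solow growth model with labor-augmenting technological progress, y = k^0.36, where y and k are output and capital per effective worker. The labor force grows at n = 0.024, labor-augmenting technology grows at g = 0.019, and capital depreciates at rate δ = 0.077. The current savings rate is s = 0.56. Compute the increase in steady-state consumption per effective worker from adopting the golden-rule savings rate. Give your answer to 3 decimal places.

Capital per effective worker breaks even when investment replaces (n + g + δ)·k; here n + g + δ = 0.12.
Current steady state (s = 0.56): k* = (0.56/0.12)^(1/0.64) ≈ 11.1000, y* = 11.1000^0.36 ≈ 2.3786, c* = (1−0.56)·2.3786 ≈ 1.0466.
Maximizing c = f(k) − (n+g+δ)·k gives f'(k) = n+g+δ, i.e. 0.36·k^(0.36−1) = 0.12, so k_gold = (0.36/0.12)^(1/0.64) ≈ 5.5655.
y_gold = 5.5655^0.36 ≈ 1.8552, c_gold = y_gold − 0.12·k_gold ≈ 1.1873.
Gain: Δc = 1.1873 − 1.0466 ≈ 0.1407.

Δc ≈ 0.141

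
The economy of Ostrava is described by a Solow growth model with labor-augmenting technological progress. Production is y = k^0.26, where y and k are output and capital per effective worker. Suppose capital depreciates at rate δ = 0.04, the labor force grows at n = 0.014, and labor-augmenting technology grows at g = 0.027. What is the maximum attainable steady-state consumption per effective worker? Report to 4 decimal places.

Capital per effective worker breaks even when investment replaces (n + g + δ)·k; here n + g + δ = 0.081.
Maximizing c = f(k) − (n+g+δ)·k gives f'(k) = n+g+δ, i.e. 0.26·k^(0.26−1) = 0.081, so k_gold = (0.26/0.081)^(1/0.74) ≈ 4.8355.
y_gold = 4.8355^0.26 ≈ 1.5065.
c_gold = y_gold − (n+g+δ)·k_gold = 1.5065 − 0.081·4.8355 ≈ 1.1148.

c_gold ≈ 1.1148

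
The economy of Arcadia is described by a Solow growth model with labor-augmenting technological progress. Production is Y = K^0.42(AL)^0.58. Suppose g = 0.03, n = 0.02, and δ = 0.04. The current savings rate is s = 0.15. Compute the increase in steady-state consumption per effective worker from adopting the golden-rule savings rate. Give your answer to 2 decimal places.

Δc ≈ 0.54

n + g + δ = 0.02 + 0.03 + 0.04 = 0.09.
Current steady state (s = 0.15): k* = (0.15/0.09)^(1/0.58) ≈ 2.4127, y* = 2.4127^0.42 ≈ 1.4476, c* = (1−0.15)·1.4476 ≈ 1.2305.
Setting f'(k) = n+g+δ gives 0.42·k^(0.42−1) = 0.09, hence k_gold = (0.42/0.09)^(1/0.58) ≈ 14.2384.
y_gold = 14.2384^0.42 ≈ 3.0511, c_gold = y_gold − 0.09·k_gold ≈ 1.7696.
Gain: Δc = 1.7696 − 1.2305 ≈ 0.5392.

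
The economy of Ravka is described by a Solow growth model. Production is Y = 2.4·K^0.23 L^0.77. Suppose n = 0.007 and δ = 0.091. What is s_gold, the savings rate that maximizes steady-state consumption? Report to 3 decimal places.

s_gold = 0.230

Capital per worker breaks even when investment replaces (n + δ)·k; here n + δ = 0.098.
At the golden rule MPK = n+δ, and in any Cobb-Douglas steady state s = (n+δ)·k/y = MPK·k/y = capital's share 0.23.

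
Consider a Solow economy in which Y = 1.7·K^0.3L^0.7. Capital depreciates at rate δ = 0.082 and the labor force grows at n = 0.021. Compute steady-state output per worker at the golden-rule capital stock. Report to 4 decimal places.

y_gold ≈ 3.3744

Capital per worker breaks even when investment replaces (n + δ)·k; here n + δ = 0.103.
Golden rule sets MPK = n+δ: 0.3·1.7·k^(0.3−1) = 0.103, so k_gold = (0.3·1.7/0.103)^(1/0.7) ≈ 9.8282.
Output: y_gold = 1.7·k_gold^0.3 = 1.7·9.8282^0.3 ≈ 3.3744.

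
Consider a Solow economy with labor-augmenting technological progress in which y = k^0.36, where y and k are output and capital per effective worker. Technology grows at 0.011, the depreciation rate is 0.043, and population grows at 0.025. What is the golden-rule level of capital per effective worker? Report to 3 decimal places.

k_gold ≈ 10.695

The effective depreciation rate is n + g + δ = 0.025 + 0.011 + 0.043 = 0.079.
Golden rule sets MPK = n+g+δ: 0.36·k^(0.36−1) = 0.079, so k_gold = (0.36/0.079)^(1/0.64) ≈ 10.6950.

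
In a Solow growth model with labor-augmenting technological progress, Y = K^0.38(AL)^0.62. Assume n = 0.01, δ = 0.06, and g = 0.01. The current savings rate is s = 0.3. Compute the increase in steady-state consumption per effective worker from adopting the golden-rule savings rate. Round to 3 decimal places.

Δc ≈ 0.037

n + g + δ = 0.01 + 0.01 + 0.06 = 0.08.
Current steady state (s = 0.3): k* = (0.3/0.08)^(1/0.62) ≈ 8.4306, y* = 8.4306^0.38 ≈ 2.2482, c* = (1−0.3)·2.2482 ≈ 1.5737.
Maximizing c = f(k) − (n+g+δ)·k gives f'(k) = n+g+δ, i.e. 0.38·k^(0.38−1) = 0.08, so k_gold = (0.38/0.08)^(1/0.62) ≈ 12.3436.
y_gold = 12.3436^0.38 ≈ 2.5986, c_gold = y_gold − 0.08·k_gold ≈ 1.6112.
Gain: Δc = 1.6112 − 1.5737 ≈ 0.0375.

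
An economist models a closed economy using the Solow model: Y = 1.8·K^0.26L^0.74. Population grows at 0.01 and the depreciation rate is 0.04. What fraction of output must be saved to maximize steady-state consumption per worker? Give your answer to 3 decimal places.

The effective depreciation rate is n + δ = 0.01 + 0.04 = 0.05.
At the golden rule MPK = n+δ, and in any Cobb-Douglas steady state s = (n+δ)·k/y = MPK·k/y = capital's share 0.26.

s_gold = 0.260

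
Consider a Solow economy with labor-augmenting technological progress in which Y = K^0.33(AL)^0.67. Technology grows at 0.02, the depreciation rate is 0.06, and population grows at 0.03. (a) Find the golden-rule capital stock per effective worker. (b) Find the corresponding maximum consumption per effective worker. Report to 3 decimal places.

Capital per effective worker breaks even when investment replaces (n + g + δ)·k; here n + g + δ = 0.11.
At the golden rule the marginal product of capital equals n+g+δ: 0.33·k^(0.33−1) = 0.11. Solving, k_gold = (0.33/0.11)^(1/0.67) ≈ 5.1537.
y_gold = 5.1537^0.33 ≈ 1.7179; c_gold = y_gold − 0.11·k_gold ≈ 1.1510.

(a) k_gold ≈ 5.154; (b) c_gold ≈ 1.151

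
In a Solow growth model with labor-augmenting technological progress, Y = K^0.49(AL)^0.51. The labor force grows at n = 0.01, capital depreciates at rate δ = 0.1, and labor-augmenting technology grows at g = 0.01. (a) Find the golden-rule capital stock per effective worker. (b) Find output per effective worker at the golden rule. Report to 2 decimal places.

(a) k_gold ≈ 15.78; (b) y_gold ≈ 3.86

Capital per effective worker breaks even when investment replaces (n + g + δ)·k; here n + g + δ = 0.12.
Setting f'(k) = n+g+δ gives 0.49·k^(0.49−1) = 0.12, hence k_gold = (0.49/0.12)^(1/0.51) ≈ 15.7786.
y_gold = 15.7786^0.49 ≈ 3.8641.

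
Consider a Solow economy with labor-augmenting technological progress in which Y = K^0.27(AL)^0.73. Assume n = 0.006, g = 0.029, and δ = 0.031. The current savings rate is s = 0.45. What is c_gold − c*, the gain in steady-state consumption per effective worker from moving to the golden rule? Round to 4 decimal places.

Δc ≈ 0.1105

n + g + δ = 0.006 + 0.029 + 0.031 = 0.066.
Current steady state (s = 0.45): k* = (0.45/0.066)^(1/0.73) ≈ 13.8679, y* = 13.8679^0.27 ≈ 2.0340, c* = (1−0.45)·2.0340 ≈ 1.1187.
At the golden rule the marginal product of capital equals n+g+δ: 0.27·k^(0.27−1) = 0.066. Solving, k_gold = (0.27/0.066)^(1/0.73) ≈ 6.8883.
y_gold = 6.8883^0.27 ≈ 1.6838, c_gold = y_gold − 0.066·k_gold ≈ 1.2292.
Gain: Δc = 1.2292 − 1.1187 ≈ 0.1105.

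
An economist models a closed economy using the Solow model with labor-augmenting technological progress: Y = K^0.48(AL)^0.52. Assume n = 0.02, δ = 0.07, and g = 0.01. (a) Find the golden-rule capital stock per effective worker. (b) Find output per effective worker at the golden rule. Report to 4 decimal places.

(a) k_gold ≈ 20.4211; (b) y_gold ≈ 4.2544

The effective depreciation rate is n + g + δ = 0.02 + 0.01 + 0.07 = 0.1.
Golden rule sets MPK = n+g+δ: 0.48·k^(0.48−1) = 0.1, so k_gold = (0.48/0.1)^(1/0.52) ≈ 20.4211.
y_gold = 20.4211^0.48 ≈ 4.2544.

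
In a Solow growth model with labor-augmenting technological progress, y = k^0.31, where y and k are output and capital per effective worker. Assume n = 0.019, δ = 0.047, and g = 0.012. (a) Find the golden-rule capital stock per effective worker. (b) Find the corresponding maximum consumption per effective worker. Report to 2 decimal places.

Break-even investment rate: n + g + δ = 0.019 + 0.012 + 0.047 = 0.078.
Golden rule sets MPK = n+g+δ: 0.31·k^(0.31−1) = 0.078, so k_gold = (0.31/0.078)^(1/0.69) ≈ 7.3876.
y_gold = 7.3876^0.31 ≈ 1.8588; c_gold = y_gold − 0.078·k_gold ≈ 1.2826.

(a) k_gold ≈ 7.39; (b) c_gold ≈ 1.28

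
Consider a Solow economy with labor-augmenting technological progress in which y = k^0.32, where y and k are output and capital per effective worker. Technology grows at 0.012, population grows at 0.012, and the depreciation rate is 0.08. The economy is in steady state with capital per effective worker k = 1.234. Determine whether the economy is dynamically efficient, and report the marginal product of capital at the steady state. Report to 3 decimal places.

dynamically efficient; MPK ≈ 0.277

n + g + δ = 0.012 + 0.012 + 0.08 = 0.104.
MPK = 0.32·k^(0.32−1) = 0.32·1.234^(-0.68) ≈ 0.2774.
MPK > 0.104, so the economy is dynamically efficient (under-saving).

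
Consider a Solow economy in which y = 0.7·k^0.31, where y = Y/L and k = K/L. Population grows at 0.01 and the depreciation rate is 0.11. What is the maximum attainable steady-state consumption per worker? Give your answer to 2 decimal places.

Break-even investment rate: n + δ = 0.01 + 0.11 = 0.12.
Setting f'(k) = n+δ gives 0.31·0.7·k^(0.31−1) = 0.12, hence k_gold = (0.31·0.7/0.12)^(1/0.69) ≈ 2.3598.
y_gold = 0.7·2.3598^0.31 ≈ 0.9135.
c_gold = y_gold − (n+δ)·k_gold = 0.9135 − 0.12·2.3598 ≈ 0.6303.

c_gold ≈ 0.63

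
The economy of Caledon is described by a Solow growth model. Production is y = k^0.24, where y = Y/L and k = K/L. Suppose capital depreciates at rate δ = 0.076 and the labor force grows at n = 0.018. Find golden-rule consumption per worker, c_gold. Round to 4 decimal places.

Capital per worker breaks even when investment replaces (n + δ)·k; here n + δ = 0.094.
Setting f'(k) = n+δ gives 0.24·k^(0.24−1) = 0.094, hence k_gold = (0.24/0.094)^(1/0.76) ≈ 3.4327.
y_gold = 3.4327^0.24 ≈ 1.3445.
c_gold = y_gold − (n+δ)·k_gold = 1.3445 − 0.094·3.4327 ≈ 1.0218.

c_gold ≈ 1.0218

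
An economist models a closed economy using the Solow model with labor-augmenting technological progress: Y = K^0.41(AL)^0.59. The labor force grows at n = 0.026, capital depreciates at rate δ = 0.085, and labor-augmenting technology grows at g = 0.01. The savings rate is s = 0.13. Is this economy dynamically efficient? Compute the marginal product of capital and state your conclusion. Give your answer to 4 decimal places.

Capital per effective worker breaks even when investment replaces (n + g + δ)·k; here n + g + δ = 0.121.
Steady-state k*: s·k^0.41 = 0.121·k gives k* = (0.13/0.121)^(1/0.59) ≈ 1.1293.
MPK = 0.41·1.1293^(-0.59) ≈ 0.3816.
MPK > n+g+δ = 0.121, so the economy is dynamically efficient (under-saving).

dynamically efficient; MPK ≈ 0.3816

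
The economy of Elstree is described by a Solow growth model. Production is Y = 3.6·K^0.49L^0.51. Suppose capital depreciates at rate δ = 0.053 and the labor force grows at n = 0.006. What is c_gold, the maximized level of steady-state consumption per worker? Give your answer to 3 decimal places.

c_gold ≈ 48.045

Break-even investment rate: n + δ = 0.006 + 0.053 = 0.059.
Golden rule sets MPK = n+δ: 0.49·3.6·k^(0.49−1) = 0.059, so k_gold = (0.49·3.6/0.059)^(1/0.51) ≈ 782.3924.
y_gold = 3.6·782.3924^0.49 ≈ 94.2064.
c_gold = y_gold − (n+δ)·k_gold = 94.2064 − 0.059·782.3924 ≈ 48.0453.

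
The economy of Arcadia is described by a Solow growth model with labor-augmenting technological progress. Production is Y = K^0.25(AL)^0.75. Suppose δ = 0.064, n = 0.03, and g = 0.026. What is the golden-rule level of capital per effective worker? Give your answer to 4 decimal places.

Capital per effective worker breaks even when investment replaces (n + g + δ)·k; here n + g + δ = 0.12.
At the golden rule the marginal product of capital equals n+g+δ: 0.25·k^(0.25−1) = 0.12. Solving, k_gold = (0.25/0.12)^(1/0.75) ≈ 2.6608.

k_gold ≈ 2.6608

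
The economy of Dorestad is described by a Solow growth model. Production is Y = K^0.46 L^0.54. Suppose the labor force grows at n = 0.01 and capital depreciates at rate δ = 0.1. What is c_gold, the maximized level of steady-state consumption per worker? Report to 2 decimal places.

Break-even investment rate: n + δ = 0.01 + 0.1 = 0.11.
At the golden rule the marginal product of capital equals n+δ: 0.46·k^(0.46−1) = 0.11. Solving, k_gold = (0.46/0.11)^(1/0.54) ≈ 14.1474.
y_gold = 14.1474^0.46 ≈ 3.3831.
c_gold = y_gold − (n+δ)·k_gold = 3.3831 − 0.11·14.1474 ≈ 1.8269.

c_gold ≈ 1.83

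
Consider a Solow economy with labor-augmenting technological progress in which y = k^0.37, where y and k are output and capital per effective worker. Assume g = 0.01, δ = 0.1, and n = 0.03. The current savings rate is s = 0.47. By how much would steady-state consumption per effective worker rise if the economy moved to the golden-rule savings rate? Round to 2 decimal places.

Δc ≈ 0.04

Capital per effective worker breaks even when investment replaces (n + g + δ)·k; here n + g + δ = 0.14.
Current steady state (s = 0.47): k* = (0.47/0.14)^(1/0.63) ≈ 6.8371, y* = 6.8371^0.37 ≈ 2.0366, c* = (1−0.47)·2.0366 ≈ 1.0794.
At the golden rule the marginal product of capital equals n+g+δ: 0.37·k^(0.37−1) = 0.14. Solving, k_gold = (0.37/0.14)^(1/0.63) ≈ 4.6769.
y_gold = 4.6769^0.37 ≈ 1.7696, c_gold = y_gold − 0.14·k_gold ≈ 1.1149.
Gain: Δc = 1.1149 − 1.0794 ≈ 0.0355.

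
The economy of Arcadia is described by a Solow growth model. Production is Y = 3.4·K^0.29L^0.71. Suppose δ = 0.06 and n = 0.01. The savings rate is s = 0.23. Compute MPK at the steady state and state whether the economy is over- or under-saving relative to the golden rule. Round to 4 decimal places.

under-saving; MPK ≈ 0.0883

Break-even investment rate: n + δ = 0.01 + 0.06 = 0.07.
Steady-state k*: s·A·k^0.29 = 0.07·k gives k* = (0.23·3.4/0.07)^(1/0.71) ≈ 29.9371.
MPK = 0.29·3.4·29.9371^(-0.71) ≈ 0.0883.
MPK > n+δ = 0.07, so the economy is dynamically efficient (under-saving).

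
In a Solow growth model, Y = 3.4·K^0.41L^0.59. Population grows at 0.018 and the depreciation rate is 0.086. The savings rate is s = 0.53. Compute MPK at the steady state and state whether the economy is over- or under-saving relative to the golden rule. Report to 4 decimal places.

over-saving; MPK ≈ 0.0805

Break-even investment rate: n + δ = 0.018 + 0.086 = 0.104.
Steady-state k*: s·A·k^0.41 = 0.104·k gives k* = (0.53·3.4/0.104)^(1/0.59) ≈ 125.7558.
MPK = 0.41·3.4·125.7558^(-0.59) ≈ 0.0805.
MPK < n+δ = 0.104, so the economy is dynamically inefficient (over-saving).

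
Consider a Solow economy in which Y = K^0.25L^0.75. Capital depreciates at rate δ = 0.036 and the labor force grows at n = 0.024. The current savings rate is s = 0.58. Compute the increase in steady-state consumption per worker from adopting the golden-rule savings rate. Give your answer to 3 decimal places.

Δc ≈ 0.312

The effective depreciation rate is n + δ = 0.024 + 0.036 = 0.06.
Current steady state (s = 0.58): k* = (0.58/0.06)^(1/0.75) ≈ 20.5922, y* = 20.5922^0.25 ≈ 2.1302, c* = (1−0.58)·2.1302 ≈ 0.8947.
Maximizing c = f(k) − (n+δ)·k gives f'(k) = n+δ, i.e. 0.25·k^(0.25−1) = 0.06, so k_gold = (0.25/0.06)^(1/0.75) ≈ 6.7048.
y_gold = 6.7048^0.25 ≈ 1.6091, c_gold = y_gold − 0.06·k_gold ≈ 1.2069.
Gain: Δc = 1.2069 − 0.8947 ≈ 0.3122.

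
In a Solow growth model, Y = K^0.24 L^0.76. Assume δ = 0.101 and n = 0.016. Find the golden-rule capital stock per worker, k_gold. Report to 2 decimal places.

k_gold ≈ 2.57

n + δ = 0.016 + 0.101 = 0.117.
At the golden rule the marginal product of capital equals n+δ: 0.24·k^(0.24−1) = 0.117. Solving, k_gold = (0.24/0.117)^(1/0.76) ≈ 2.5737.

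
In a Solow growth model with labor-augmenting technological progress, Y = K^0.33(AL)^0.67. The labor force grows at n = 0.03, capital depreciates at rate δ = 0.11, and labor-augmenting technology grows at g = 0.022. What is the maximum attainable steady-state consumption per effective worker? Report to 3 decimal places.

n + g + δ = 0.03 + 0.022 + 0.11 = 0.162.
Golden rule sets MPK = n+g+δ: 0.33·k^(0.33−1) = 0.162, so k_gold = (0.33/0.162)^(1/0.67) ≈ 2.8920.
y_gold = 2.8920^0.33 ≈ 1.4197.
c_gold = y_gold − (n+g+δ)·k_gold = 1.4197 − 0.162·2.8920 ≈ 0.9512.

c_gold ≈ 0.951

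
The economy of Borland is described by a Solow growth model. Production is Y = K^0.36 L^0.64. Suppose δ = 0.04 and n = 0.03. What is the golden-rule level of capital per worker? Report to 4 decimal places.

k_gold ≈ 12.9198

Capital per worker breaks even when investment replaces (n + δ)·k; here n + δ = 0.07.
Golden rule sets MPK = n+δ: 0.36·k^(0.36−1) = 0.07, so k_gold = (0.36/0.07)^(1/0.64) ≈ 12.9198.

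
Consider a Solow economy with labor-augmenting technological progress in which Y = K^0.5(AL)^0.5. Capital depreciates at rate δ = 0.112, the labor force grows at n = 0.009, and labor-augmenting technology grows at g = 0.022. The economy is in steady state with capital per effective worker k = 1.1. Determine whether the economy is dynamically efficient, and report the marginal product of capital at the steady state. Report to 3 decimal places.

Break-even investment rate: n + g + δ = 0.009 + 0.022 + 0.112 = 0.143.
MPK = 0.5·k^(0.5−1) = 0.5·1.1^(-0.5) ≈ 0.4767.
MPK > 0.143, so the economy is dynamically efficient (under-saving).

dynamically efficient; MPK ≈ 0.477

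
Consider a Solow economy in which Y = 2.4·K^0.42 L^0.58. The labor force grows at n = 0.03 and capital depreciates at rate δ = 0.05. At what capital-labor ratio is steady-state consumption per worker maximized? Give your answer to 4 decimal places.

n + δ = 0.03 + 0.05 = 0.08.
At the golden rule the marginal product of capital equals n+δ: 0.42·2.4·k^(0.42−1) = 0.08. Solving, k_gold = (0.42·2.4/0.08)^(1/0.58) ≈ 78.9206.

k_gold ≈ 78.9206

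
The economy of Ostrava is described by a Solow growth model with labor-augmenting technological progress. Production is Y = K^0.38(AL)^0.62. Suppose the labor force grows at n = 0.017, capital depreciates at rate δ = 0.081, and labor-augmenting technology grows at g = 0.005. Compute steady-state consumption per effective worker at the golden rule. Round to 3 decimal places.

n + g + δ = 0.017 + 0.005 + 0.081 = 0.103.
Maximizing c = f(k) − (n+g+δ)·k gives f'(k) = n+g+δ, i.e. 0.38·k^(0.38−1) = 0.103, so k_gold = (0.38/0.103)^(1/0.62) ≈ 8.2116.
y_gold = 8.2116^0.38 ≈ 2.2258.
c_gold = y_gold − (n+g+δ)·k_gold = 2.2258 − 0.103·8.2116 ≈ 1.3800.

c_gold ≈ 1.380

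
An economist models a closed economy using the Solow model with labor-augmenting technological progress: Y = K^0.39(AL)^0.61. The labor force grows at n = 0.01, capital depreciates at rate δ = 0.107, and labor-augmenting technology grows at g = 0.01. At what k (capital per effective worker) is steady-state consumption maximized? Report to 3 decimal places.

k_gold ≈ 6.292

Break-even investment rate: n + g + δ = 0.01 + 0.01 + 0.107 = 0.127.
Setting f'(k) = n+g+δ gives 0.39·k^(0.39−1) = 0.127, hence k_gold = (0.39/0.127)^(1/0.61) ≈ 6.2920.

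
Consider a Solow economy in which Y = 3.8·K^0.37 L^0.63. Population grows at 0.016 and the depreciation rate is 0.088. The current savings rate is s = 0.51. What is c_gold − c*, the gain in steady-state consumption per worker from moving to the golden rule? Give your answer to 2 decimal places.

Δc ≈ 0.67

The effective depreciation rate is n + δ = 0.016 + 0.088 = 0.104.
Current steady state (s = 0.51): k* = (0.51·3.8/0.104)^(1/0.63) ≈ 103.8441, y* = 3.8·103.8441^0.37 ≈ 21.1760, c* = (1−0.51)·21.1760 ≈ 10.3763.
Setting f'(k) = n+δ gives 0.37·3.8·k^(0.37−1) = 0.104, hence k_gold = (0.37·3.8/0.104)^(1/0.63) ≈ 62.3967.
y_gold = 3.8·62.3967^0.37 ≈ 17.5385, c_gold = y_gold − 0.104·k_gold ≈ 11.0493.
Gain: Δc = 11.0493 − 10.3763 ≈ 0.6730.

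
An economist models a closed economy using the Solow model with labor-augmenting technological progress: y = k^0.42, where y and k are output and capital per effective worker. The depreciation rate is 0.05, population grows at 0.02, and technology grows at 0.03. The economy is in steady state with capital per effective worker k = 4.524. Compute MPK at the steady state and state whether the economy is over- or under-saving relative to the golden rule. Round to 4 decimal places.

under-saving; MPK ≈ 0.1750

n + g + δ = 0.02 + 0.03 + 0.05 = 0.1.
MPK = 0.42·k^(0.42−1) = 0.42·4.524^(-0.58) ≈ 0.1750.
MPK > 0.1, so the economy is dynamically efficient (under-saving).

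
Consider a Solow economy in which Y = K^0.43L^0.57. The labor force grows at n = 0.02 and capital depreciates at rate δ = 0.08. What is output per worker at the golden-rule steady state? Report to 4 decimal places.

Break-even investment rate: n + δ = 0.02 + 0.08 = 0.1.
At the golden rule the marginal product of capital equals n+δ: 0.43·k^(0.43−1) = 0.1. Solving, k_gold = (0.43/0.1)^(1/0.57) ≈ 12.9225.
Output: y_gold = k_gold^0.43 = 12.9225^0.43 ≈ 3.0052.

y_gold ≈ 3.0052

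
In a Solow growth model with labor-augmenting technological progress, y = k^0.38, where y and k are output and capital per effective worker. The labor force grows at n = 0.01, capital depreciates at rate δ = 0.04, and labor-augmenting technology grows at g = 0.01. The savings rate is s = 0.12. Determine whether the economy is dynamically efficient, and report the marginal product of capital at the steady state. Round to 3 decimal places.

dynamically efficient; MPK ≈ 0.190

The effective depreciation rate is n + g + δ = 0.01 + 0.01 + 0.04 = 0.06.
Steady-state k*: s·k^0.38 = 0.06·k gives k* = (0.12/0.06)^(1/0.62) ≈ 3.0587.
MPK = 0.38·3.0587^(-0.62) ≈ 0.1900.
MPK > n+g+δ = 0.06, so the economy is dynamically efficient (under-saving).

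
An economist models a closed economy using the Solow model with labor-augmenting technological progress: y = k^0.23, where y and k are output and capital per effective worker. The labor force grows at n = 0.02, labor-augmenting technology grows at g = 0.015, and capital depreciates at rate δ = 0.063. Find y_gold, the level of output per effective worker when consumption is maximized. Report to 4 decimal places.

y_gold ≈ 1.2902

Capital per effective worker breaks even when investment replaces (n + g + δ)·k; here n + g + δ = 0.098.
Golden rule sets MPK = n+g+δ: 0.23·k^(0.23−1) = 0.098, so k_gold = (0.23/0.098)^(1/0.77) ≈ 3.0281.
Output: y_gold = k_gold^0.23 = 3.0281^0.23 ≈ 1.2902.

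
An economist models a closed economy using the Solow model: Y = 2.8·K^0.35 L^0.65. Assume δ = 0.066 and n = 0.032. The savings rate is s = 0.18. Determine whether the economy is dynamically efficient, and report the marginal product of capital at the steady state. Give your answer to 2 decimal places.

dynamically efficient; MPK ≈ 0.19

n + δ = 0.032 + 0.066 = 0.098.
Steady-state k*: s·A·k^0.35 = 0.098·k gives k* = (0.18·2.8/0.098)^(1/0.65) ≈ 12.4211.
MPK = 0.35·2.8·12.4211^(-0.65) ≈ 0.1906.
MPK > n+δ = 0.098, so the economy is dynamically efficient (under-saving).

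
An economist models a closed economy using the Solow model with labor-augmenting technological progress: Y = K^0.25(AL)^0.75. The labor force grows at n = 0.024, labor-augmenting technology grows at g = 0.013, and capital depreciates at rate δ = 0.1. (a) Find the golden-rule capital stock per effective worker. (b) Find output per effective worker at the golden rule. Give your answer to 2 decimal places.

The effective depreciation rate is n + g + δ = 0.024 + 0.013 + 0.1 = 0.137.
Maximizing c = f(k) − (n+g+δ)·k gives f'(k) = n+g+δ, i.e. 0.25·k^(0.25−1) = 0.137, so k_gold = (0.25/0.137)^(1/0.75) ≈ 2.2299.
y_gold = 2.2299^0.25 ≈ 1.2220.

(a) k_gold ≈ 2.23; (b) y_gold ≈ 1.22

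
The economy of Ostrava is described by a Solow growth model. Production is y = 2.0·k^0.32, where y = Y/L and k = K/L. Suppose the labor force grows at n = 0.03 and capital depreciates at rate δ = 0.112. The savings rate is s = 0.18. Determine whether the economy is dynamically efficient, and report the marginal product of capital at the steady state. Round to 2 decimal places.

dynamically efficient; MPK ≈ 0.25

Capital per worker breaks even when investment replaces (n + δ)·k; here n + δ = 0.142.
Steady-state k*: s·A·k^0.32 = 0.142·k gives k* = (0.18·2.0/0.142)^(1/0.68) ≈ 3.9277.
MPK = 0.32·2.0·3.9277^(-0.68) ≈ 0.2524.
MPK > n+δ = 0.142, so the economy is dynamically efficient (under-saving).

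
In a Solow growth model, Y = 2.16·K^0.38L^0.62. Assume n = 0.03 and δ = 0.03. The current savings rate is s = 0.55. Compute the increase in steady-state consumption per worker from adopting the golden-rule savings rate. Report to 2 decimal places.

Capital per worker breaks even when investment replaces (n + δ)·k; here n + δ = 0.06.
Current steady state (s = 0.55): k* = (0.55·2.16/0.06)^(1/0.62) ≈ 123.4228, y* = 2.16·123.4228^0.38 ≈ 13.4643, c* = (1−0.55)·13.4643 ≈ 6.0589.
Golden rule sets MPK = n+δ: 0.38·2.16·k^(0.38−1) = 0.06, so k_gold = (0.38·2.16/0.06)^(1/0.62) ≈ 67.9825.
y_gold = 2.16·67.9825^0.38 ≈ 10.7341, c_gold = y_gold − 0.06·k_gold ≈ 6.6551.
Gain: Δc = 6.6551 − 6.0589 ≈ 0.5962.

Δc ≈ 0.60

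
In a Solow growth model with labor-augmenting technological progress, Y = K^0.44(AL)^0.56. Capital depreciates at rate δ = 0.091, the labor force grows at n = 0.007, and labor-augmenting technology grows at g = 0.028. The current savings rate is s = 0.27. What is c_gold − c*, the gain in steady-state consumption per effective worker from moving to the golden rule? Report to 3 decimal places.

Capital per effective worker breaks even when investment replaces (n + g + δ)·k; here n + g + δ = 0.126.
Current steady state (s = 0.27): k* = (0.27/0.126)^(1/0.56) ≈ 3.9000, y* = 3.9000^0.44 ≈ 1.8200, c* = (1−0.27)·1.8200 ≈ 1.3286.
Setting f'(k) = n+g+δ gives 0.44·k^(0.44−1) = 0.126, hence k_gold = (0.44/0.126)^(1/0.56) ≈ 9.3280.
y_gold = 9.3280^0.44 ≈ 2.6712, c_gold = y_gold − 0.126·k_gold ≈ 1.4959.
Gain: Δc = 1.4959 − 1.3286 ≈ 0.1673.

Δc ≈ 0.167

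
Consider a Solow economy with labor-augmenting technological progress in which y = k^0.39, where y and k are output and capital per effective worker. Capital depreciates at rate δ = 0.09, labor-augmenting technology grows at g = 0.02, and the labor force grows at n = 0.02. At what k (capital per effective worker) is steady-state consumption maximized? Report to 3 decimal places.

k_gold ≈ 6.056

n + g + δ = 0.02 + 0.02 + 0.09 = 0.13.
Maximizing c = f(k) − (n+g+δ)·k gives f'(k) = n+g+δ, i.e. 0.39·k^(0.39−1) = 0.13, so k_gold = (0.39/0.13)^(1/0.61) ≈ 6.0557.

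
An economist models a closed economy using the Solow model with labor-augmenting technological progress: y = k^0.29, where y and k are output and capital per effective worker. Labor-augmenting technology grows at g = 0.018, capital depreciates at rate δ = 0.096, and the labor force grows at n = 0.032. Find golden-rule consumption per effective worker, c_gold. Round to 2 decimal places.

c_gold ≈ 0.94

Break-even investment rate: n + g + δ = 0.032 + 0.018 + 0.096 = 0.146.
Setting f'(k) = n+g+δ gives 0.29·k^(0.29−1) = 0.146, hence k_gold = (0.29/0.146)^(1/0.71) ≈ 2.6289.
y_gold = 2.6289^0.29 ≈ 1.3235.
c_gold = y_gold − (n+g+δ)·k_gold = 1.3235 − 0.146·2.6289 ≈ 0.9397.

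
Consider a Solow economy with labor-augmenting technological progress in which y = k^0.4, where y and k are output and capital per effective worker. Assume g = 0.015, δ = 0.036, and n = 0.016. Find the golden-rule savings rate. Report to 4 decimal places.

s_gold = 0.4000

Capital per effective worker breaks even when investment replaces (n + g + δ)·k; here n + g + δ = 0.067.
At the golden rule MPK = n+g+δ, and in any Cobb-Douglas steady state s = (n+g+δ)·k/y = MPK·k/y = capital's share 0.4.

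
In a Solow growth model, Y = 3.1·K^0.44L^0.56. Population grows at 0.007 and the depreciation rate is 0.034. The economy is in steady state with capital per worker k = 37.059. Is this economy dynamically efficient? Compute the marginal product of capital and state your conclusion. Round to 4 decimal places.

Capital per worker breaks even when investment replaces (n + δ)·k; here n + δ = 0.041.
MPK = 0.44·3.1·k^(0.44−1) = 0.44·3.1·37.059^(-0.56) ≈ 0.1804.
MPK > 0.041, so the economy is dynamically efficient (under-saving).

dynamically efficient; MPK ≈ 0.1804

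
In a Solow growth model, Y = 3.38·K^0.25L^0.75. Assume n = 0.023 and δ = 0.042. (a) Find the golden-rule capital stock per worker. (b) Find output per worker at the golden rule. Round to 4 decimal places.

n + δ = 0.023 + 0.042 = 0.065.
Golden rule sets MPK = n+δ: 0.25·3.38·k^(0.25−1) = 0.065, so k_gold = (0.25·3.38/0.065)^(1/0.75) ≈ 30.5674.
y_gold = 3.38·30.5674^0.25 ≈ 7.9475.

(a) k_gold ≈ 30.5674; (b) y_gold ≈ 7.9475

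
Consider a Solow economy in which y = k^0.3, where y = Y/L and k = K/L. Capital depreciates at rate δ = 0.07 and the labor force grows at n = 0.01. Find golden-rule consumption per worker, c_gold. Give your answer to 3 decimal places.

The effective depreciation rate is n + δ = 0.01 + 0.07 = 0.08.
Setting f'(k) = n+δ gives 0.3·k^(0.3−1) = 0.08, hence k_gold = (0.3/0.08)^(1/0.7) ≈ 6.6076.
y_gold = 6.6076^0.3 ≈ 1.7620.
c_gold = y_gold − (n+δ)·k_gold = 1.7620 − 0.08·6.6076 ≈ 1.2334.

c_gold ≈ 1.233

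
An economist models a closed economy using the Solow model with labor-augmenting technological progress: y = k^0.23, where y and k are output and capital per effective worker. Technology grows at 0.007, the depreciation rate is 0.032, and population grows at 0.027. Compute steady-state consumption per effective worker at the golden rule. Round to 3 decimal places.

The effective depreciation rate is n + g + δ = 0.027 + 0.007 + 0.032 = 0.066.
Golden rule sets MPK = n+g+δ: 0.23·k^(0.23−1) = 0.066, so k_gold = (0.23/0.066)^(1/0.77) ≈ 5.0598.
y_gold = 5.0598^0.23 ≈ 1.4519.
c_gold = y_gold − (n+g+δ)·k_gold = 1.4519 − 0.066·5.0598 ≈ 1.1180.

c_gold ≈ 1.118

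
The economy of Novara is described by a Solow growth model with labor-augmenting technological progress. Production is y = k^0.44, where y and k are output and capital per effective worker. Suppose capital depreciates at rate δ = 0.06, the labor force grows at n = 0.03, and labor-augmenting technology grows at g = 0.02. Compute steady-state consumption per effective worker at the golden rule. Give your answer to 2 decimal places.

n + g + δ = 0.03 + 0.02 + 0.06 = 0.11.
At the golden rule the marginal product of capital equals n+g+δ: 0.44·k^(0.44−1) = 0.11. Solving, k_gold = (0.44/0.11)^(1/0.56) ≈ 11.8880.
y_gold = 11.8880^0.44 ≈ 2.9720.
c_gold = y_gold − (n+g+δ)·k_gold = 2.9720 − 0.11·11.8880 ≈ 1.6643.

c_gold ≈ 1.66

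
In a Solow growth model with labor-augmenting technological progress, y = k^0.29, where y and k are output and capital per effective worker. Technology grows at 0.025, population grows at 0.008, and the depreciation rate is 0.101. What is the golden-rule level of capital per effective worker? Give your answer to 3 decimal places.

k_gold ≈ 2.966

n + g + δ = 0.008 + 0.025 + 0.101 = 0.134.
Setting f'(k) = n+g+δ gives 0.29·k^(0.29−1) = 0.134, hence k_gold = (0.29/0.134)^(1/0.71) ≈ 2.9665.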